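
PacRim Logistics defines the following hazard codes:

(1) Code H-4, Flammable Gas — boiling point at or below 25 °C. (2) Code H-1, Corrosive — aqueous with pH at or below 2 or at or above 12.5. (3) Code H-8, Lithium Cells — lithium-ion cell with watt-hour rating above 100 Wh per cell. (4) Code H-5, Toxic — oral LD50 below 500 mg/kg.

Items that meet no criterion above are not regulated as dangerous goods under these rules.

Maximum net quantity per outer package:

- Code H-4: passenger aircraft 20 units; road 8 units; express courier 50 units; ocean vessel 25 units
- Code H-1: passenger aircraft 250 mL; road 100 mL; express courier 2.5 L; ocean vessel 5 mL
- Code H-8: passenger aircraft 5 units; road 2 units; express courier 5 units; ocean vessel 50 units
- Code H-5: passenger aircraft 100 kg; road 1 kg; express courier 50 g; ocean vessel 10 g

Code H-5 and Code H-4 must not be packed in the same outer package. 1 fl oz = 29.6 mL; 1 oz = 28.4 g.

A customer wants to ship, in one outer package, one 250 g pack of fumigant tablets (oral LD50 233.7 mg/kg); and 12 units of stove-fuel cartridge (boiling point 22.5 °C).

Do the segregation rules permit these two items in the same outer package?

Fumigant tablets: oral LD50 233.7 mg/kg < 500 mg/kg → Code H-5 (Toxic).
The stove-fuel cartridge has boiling point 22.5 °C, which is ≤ 25 °C, so it is Code H-4 (Flammable Gas).
Code H-5 and Code H-4 may not share an outer package.

No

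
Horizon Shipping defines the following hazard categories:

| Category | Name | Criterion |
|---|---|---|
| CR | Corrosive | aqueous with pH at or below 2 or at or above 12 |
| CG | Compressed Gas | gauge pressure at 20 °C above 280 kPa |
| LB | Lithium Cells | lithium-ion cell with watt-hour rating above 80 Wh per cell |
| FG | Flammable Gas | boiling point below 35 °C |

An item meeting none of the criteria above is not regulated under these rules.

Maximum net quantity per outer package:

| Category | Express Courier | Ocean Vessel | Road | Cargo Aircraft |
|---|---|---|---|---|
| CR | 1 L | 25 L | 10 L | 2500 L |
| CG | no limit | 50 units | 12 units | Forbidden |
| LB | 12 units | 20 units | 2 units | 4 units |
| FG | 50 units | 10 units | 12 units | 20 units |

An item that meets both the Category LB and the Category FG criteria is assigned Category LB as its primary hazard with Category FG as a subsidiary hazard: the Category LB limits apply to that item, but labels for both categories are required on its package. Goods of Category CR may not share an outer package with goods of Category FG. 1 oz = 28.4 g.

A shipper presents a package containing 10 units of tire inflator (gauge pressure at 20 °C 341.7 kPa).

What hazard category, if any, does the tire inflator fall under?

Category CG

The tire inflator has gauge pressure at 20 °C 341.7 kPa, which is > 280 kPa, so it is Category CG (Compressed Gas).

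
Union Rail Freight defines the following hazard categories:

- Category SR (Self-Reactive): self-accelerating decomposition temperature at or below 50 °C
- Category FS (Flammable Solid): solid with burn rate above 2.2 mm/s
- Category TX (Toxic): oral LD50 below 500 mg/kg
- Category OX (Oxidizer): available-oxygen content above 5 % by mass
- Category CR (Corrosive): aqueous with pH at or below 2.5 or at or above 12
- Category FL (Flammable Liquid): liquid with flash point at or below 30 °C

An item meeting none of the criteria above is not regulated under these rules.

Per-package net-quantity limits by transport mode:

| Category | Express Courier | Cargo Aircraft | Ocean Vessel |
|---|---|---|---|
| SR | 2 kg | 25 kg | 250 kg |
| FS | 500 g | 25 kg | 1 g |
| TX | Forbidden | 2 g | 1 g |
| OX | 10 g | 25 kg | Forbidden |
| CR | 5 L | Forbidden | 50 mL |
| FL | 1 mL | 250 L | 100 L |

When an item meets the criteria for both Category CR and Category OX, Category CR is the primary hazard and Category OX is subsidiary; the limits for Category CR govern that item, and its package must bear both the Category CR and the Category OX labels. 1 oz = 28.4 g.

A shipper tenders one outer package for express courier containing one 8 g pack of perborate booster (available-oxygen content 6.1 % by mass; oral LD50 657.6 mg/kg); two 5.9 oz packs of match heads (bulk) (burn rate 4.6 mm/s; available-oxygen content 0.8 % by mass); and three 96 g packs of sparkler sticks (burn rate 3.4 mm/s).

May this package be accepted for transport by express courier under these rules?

No

Perborate booster: available-oxygen content 6.1 % by mass > 5 % by mass → Category OX (Oxidizer).
Match heads (bulk): burn rate 4.6 mm/s > 2.2 mm/s → Category FS (Flammable Solid).
Burn rate 3.4 mm/s meets the Category FS criterion (Flammable Solid), so the sparkler sticks are Category FS.
Total Category FS: (two 5.9 oz packs = 335.12 g) + (three 96 g packs = 288 g) = 623.12 g.
623.12 g exceeds the express courier limit of 500 g for Category FS.
Category OX quantity: 8 g.
8 g ≤ 10 g (express courier limit, Category OX) — within limit.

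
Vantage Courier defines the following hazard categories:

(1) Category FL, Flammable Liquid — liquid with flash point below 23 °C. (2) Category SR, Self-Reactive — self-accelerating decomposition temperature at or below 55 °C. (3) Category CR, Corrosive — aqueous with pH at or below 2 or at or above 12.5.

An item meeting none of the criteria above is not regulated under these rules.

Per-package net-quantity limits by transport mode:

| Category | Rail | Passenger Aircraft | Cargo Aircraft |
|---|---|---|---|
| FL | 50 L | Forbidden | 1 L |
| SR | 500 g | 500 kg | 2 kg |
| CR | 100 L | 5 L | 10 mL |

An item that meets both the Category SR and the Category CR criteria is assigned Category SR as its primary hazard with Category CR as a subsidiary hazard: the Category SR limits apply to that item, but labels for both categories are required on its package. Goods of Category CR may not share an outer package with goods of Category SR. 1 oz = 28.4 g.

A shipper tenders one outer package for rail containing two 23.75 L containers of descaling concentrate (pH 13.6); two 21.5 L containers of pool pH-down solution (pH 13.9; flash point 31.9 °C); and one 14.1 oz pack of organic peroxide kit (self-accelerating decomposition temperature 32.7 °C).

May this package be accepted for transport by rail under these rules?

No

Descaling concentrate: pH 13.6 ≥ 12.5 → Category CR (Corrosive).
With pH 13.9 (≥ 12.5), the pool pH-down solution falls in Category CR.
The organic peroxide kit has self-accelerating decomposition temperature 32.7 °C, which is ≤ 55 °C, so it is Category SR (Self-Reactive).
Category CR net quantity: (two 23.75 L containers = 47.5 L) + (two 21.5 L containers = 43 L) = 90.5 L.
90.5 L is within the rail limit of 100 L for Category CR.
Category SR quantity: one 14.1 oz pack = 400.44 g.
400.44 g is within the rail limit of 500 g for Category SR.
Category CR and Category SR may not share an outer package.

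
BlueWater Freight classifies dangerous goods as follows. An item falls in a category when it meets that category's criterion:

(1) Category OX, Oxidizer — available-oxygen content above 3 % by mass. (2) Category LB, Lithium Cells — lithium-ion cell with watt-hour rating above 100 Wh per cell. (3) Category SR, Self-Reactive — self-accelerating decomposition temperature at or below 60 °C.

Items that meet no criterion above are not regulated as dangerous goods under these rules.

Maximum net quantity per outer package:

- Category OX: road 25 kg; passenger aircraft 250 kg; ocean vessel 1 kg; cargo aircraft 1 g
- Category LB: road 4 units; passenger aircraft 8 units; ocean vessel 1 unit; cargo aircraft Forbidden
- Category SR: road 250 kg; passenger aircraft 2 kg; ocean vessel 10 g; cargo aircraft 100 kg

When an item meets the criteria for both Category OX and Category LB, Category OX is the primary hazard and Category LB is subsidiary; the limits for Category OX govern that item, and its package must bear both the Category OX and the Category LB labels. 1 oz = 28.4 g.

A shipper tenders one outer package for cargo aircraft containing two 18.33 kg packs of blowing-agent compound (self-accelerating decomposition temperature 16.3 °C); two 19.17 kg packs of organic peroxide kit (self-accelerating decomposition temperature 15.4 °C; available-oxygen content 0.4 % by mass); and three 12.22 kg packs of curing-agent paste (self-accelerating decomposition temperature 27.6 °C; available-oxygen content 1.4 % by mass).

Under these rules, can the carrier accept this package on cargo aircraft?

The blowing-agent compound has self-accelerating decomposition temperature 16.3 °C, which is ≤ 60 °C, so it is Category SR (Self-Reactive).
Self-accelerating decomposition temperature 15.4 °C meets the Category SR criterion (Self-Reactive), so the organic peroxide kit is Category SR.
The curing-agent paste has self-accelerating decomposition temperature 27.6 °C, which is ≤ 60 °C, so it is Category SR (Self-Reactive).
Total Category SR: (two 18.33 kg packs = 36.66 kg) + (two 19.17 kg packs = 38.34 kg) + (three 12.22 kg packs = 36.66 kg) = 111.66 kg.
That exceeds the Category SR cargo aircraft limit of 100 kg.

No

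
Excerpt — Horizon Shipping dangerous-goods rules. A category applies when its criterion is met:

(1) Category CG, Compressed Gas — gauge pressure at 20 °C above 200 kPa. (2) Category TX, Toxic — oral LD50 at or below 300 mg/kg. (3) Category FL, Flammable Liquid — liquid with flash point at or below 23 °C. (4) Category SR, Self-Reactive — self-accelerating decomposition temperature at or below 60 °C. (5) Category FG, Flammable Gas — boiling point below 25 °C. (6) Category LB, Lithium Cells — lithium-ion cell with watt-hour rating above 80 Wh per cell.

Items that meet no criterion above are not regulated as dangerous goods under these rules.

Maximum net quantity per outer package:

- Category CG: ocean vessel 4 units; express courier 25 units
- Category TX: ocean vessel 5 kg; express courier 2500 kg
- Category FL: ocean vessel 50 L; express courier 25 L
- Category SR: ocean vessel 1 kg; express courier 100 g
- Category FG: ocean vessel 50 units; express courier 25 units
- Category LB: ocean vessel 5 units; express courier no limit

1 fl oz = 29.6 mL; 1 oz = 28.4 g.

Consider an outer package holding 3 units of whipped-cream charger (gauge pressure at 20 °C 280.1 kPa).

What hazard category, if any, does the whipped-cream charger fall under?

Category CG

Gauge pressure at 20 °C 280.1 kPa meets the Category CG criterion (Compressed Gas), so the whipped-cream charger is Category CG.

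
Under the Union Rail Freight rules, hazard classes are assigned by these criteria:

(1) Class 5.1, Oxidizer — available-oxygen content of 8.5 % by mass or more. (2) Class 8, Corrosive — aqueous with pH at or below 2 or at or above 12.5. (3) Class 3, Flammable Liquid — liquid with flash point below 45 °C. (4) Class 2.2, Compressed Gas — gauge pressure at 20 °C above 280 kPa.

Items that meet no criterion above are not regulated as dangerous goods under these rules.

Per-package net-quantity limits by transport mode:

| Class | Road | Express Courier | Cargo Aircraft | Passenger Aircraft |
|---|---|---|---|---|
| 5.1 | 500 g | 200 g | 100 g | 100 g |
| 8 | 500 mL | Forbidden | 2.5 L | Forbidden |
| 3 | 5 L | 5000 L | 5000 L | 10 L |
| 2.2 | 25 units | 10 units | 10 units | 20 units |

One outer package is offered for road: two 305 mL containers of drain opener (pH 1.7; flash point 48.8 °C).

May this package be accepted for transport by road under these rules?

No

Drain opener: pH 1.7 ≤ 2 → Class 8 (Corrosive).
Class 8 quantity: two 305 mL containers = 610 mL.
That exceeds the Class 8 road limit of 500 mL.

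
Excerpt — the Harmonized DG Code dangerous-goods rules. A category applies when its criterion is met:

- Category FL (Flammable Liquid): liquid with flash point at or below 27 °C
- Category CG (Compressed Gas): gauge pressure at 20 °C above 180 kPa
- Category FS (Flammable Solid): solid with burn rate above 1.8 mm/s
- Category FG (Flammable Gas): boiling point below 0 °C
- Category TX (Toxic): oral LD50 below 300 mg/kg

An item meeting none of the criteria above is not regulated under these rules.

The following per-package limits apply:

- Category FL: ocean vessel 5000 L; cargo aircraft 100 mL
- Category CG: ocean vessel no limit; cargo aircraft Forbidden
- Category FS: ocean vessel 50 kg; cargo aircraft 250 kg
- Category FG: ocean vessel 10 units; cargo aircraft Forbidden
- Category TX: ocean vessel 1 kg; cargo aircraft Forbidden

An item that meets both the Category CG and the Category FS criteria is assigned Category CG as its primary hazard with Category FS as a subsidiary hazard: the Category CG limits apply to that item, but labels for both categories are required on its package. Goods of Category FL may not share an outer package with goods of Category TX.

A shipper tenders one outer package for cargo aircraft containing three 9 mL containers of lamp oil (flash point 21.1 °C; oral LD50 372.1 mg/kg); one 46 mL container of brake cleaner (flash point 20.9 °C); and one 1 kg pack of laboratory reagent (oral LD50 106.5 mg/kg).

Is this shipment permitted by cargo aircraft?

Flash point 21.1 °C meets the Category FL criterion (Flammable Liquid), so the lamp oil is Category FL.
Flash point 20.9 °C meets the Category FL criterion (Flammable Liquid), so the brake cleaner is Category FL.
With oral LD50 106.5 mg/kg (< 300 mg/kg), the laboratory reagent falls in Category TX.
Total Category FL: (three 9 mL containers = 27 mL) + 46 mL = 73 mL.
73 mL ≤ 100 mL (cargo aircraft limit, Category FL) — within limit.
Category TX quantity: 1 kg.
By cargo aircraft, Category TX is Forbidden regardless of quantity.
Category FL and Category TX may not share an outer package.

No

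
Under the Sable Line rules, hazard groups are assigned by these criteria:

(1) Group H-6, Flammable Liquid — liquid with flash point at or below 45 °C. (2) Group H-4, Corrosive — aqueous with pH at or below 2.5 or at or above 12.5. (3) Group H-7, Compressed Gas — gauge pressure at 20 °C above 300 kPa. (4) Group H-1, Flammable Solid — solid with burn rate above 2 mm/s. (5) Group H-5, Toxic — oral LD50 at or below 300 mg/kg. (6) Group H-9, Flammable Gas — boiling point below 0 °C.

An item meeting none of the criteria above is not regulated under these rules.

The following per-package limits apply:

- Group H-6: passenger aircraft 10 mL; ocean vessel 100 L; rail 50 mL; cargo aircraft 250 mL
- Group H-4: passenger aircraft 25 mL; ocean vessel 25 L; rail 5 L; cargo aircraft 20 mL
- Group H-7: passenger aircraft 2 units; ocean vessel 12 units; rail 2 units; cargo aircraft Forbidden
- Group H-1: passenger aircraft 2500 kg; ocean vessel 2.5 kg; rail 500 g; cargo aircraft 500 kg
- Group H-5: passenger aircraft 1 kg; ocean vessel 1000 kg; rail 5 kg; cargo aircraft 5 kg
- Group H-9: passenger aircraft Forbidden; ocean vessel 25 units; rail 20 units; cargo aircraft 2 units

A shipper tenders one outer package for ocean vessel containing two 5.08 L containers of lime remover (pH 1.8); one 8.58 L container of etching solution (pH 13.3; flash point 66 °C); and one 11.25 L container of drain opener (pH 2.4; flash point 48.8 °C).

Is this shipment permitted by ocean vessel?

pH 1.8 meets the Group H-4 criterion (Corrosive), so the lime remover is Group H-4.
The etching solution has pH 13.3, which is ≥ 12.5, so it is Group H-4 (Corrosive).
The drain opener has pH 2.4, which is ≤ 2.5, so it is Group H-4 (Corrosive).
Group H-4 net quantity: (two 5.08 L containers = 10.16 L) + 8.58 L + 11.25 L = 29.99 L.
That exceeds the Group H-4 ocean vessel limit of 25 L.

No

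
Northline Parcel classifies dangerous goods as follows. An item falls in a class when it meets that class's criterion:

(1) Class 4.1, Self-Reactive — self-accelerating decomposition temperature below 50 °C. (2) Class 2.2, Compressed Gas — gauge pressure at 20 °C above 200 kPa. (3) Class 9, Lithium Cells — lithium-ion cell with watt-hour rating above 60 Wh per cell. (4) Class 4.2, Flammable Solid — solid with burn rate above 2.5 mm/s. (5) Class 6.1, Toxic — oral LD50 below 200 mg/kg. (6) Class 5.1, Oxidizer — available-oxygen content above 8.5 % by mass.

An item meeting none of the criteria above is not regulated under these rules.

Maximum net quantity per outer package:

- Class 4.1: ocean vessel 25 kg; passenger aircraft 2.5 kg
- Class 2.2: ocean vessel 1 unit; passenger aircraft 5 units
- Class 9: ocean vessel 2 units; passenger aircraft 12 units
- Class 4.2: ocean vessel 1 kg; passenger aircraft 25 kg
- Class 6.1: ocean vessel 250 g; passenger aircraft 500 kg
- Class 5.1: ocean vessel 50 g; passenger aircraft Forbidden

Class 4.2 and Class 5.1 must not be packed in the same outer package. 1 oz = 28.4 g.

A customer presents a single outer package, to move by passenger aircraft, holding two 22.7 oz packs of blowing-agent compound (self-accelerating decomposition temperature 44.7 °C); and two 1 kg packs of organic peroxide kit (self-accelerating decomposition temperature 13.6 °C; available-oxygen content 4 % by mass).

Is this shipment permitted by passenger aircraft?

No

With self-accelerating decomposition temperature 44.7 °C (< 50 °C), the blowing-agent compound falls in Class 4.1.
Organic peroxide kit: self-accelerating decomposition temperature 13.6 °C < 50 °C → Class 4.1 (Self-Reactive).
Total Class 4.1: (two 22.7 oz packs = 1289.36 g) + (two 1 kg packs = 2 kg) = 3289.36 g.
That exceeds the Class 4.1 passenger aircraft limit of 2.5 kg.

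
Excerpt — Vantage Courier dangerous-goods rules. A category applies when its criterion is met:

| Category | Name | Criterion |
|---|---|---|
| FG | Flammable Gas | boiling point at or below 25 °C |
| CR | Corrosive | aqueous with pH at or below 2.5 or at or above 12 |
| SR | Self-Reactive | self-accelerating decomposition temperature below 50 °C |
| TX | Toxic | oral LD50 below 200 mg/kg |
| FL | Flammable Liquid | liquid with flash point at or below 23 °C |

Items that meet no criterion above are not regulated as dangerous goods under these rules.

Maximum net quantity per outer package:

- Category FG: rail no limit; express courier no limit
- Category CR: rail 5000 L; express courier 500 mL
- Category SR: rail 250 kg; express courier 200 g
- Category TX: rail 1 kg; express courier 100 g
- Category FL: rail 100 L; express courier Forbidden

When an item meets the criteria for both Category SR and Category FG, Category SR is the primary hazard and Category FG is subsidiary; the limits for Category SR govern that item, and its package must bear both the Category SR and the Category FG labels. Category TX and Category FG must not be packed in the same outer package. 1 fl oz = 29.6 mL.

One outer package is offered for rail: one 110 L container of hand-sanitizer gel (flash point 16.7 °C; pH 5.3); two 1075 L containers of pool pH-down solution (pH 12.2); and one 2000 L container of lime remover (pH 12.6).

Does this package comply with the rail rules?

Flash point 16.7 °C meets the Category FL criterion (Flammable Liquid), so the hand-sanitizer gel is Category FL.
Pool pH-down solution: pH 12.2 ≥ 12 → Category CR (Corrosive).
With pH 12.6 (≥ 12), the lime remover falls in Category CR.
Category CR net quantity: (two 1075 L containers = 2150 L) + 2000 L = 4150 L.
4150 L ≤ 5000 L (rail limit, Category CR) — within limit.
Category FL quantity: 110 L.
110 L exceeds the rail limit of 100 L for Category FL.
The segregation rule (Category TX with Category FG) does not apply to Category CR with Category FL.

No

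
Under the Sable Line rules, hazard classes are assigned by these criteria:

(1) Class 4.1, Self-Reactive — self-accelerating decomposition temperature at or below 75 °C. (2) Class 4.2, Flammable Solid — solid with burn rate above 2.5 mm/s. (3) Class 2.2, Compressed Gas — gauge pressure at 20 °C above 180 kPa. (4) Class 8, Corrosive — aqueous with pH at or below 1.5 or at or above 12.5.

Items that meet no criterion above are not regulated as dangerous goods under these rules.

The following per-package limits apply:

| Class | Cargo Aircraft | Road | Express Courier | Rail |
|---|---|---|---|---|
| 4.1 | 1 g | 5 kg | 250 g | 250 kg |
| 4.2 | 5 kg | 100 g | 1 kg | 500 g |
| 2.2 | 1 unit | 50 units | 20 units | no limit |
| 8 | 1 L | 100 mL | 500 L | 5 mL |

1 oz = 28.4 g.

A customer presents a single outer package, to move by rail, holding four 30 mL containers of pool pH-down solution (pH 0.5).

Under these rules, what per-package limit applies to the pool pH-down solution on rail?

5 mL

pH 0.5 meets the Class 8 criterion (Corrosive), so the pool pH-down solution is Class 8.
The rail limit for Class 8 is 5 mL.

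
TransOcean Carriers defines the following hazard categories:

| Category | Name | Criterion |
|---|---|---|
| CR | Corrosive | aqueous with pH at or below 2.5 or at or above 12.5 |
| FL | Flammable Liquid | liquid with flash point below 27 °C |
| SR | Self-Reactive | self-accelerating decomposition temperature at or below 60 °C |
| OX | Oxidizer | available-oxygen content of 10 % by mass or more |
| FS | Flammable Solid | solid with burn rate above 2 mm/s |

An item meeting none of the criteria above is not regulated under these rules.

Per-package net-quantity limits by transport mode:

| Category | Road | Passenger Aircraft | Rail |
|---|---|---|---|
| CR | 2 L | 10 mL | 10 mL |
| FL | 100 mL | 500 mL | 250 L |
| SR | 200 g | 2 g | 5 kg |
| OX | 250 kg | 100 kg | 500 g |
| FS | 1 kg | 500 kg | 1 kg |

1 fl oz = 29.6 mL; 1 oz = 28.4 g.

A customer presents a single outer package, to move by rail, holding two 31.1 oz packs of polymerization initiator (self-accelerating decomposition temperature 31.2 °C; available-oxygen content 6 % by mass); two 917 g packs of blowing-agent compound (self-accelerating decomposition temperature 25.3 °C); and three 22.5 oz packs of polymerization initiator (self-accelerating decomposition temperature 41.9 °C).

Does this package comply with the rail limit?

Self-accelerating decomposition temperature 31.2 °C meets the Category SR criterion (Self-Reactive), so the polymerization initiator is Category SR.
Self-accelerating decomposition temperature 25.3 °C meets the Category SR criterion (Self-Reactive), so the blowing-agent compound is Category SR.
The polymerization initiator has self-accelerating decomposition temperature 41.9 °C, which is ≤ 60 °C, so it is Category SR (Self-Reactive).
Total Category SR: (two 31.1 oz packs = 1766.48 g) + (two 917 g packs = 1.834 kg) + (three 22.5 oz packs = 1.917 kg) = 5517.48 g.
That exceeds the Category SR rail limit of 5 kg.

No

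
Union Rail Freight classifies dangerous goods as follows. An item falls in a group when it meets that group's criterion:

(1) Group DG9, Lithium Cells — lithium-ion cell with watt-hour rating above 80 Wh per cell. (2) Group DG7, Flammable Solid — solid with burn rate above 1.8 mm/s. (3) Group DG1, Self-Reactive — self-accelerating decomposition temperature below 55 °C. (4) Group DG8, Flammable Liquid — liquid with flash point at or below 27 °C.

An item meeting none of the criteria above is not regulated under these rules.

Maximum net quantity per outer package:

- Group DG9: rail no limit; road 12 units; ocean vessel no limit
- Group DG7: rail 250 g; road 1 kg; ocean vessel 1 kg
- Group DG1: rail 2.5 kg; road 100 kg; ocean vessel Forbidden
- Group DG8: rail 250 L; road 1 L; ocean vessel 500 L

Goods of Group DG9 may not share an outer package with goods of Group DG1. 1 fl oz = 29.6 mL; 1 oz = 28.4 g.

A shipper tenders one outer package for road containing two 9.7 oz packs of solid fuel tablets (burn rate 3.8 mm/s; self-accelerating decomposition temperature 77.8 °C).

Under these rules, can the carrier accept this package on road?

Yes

The solid fuel tablets have burn rate 3.8 mm/s, which is > 1.8 mm/s, so they are Group DG7 (Flammable Solid).
Group DG7 quantity: two 9.7 oz packs = 550.96 g.
That is within the Group DG7 road limit of 1 kg.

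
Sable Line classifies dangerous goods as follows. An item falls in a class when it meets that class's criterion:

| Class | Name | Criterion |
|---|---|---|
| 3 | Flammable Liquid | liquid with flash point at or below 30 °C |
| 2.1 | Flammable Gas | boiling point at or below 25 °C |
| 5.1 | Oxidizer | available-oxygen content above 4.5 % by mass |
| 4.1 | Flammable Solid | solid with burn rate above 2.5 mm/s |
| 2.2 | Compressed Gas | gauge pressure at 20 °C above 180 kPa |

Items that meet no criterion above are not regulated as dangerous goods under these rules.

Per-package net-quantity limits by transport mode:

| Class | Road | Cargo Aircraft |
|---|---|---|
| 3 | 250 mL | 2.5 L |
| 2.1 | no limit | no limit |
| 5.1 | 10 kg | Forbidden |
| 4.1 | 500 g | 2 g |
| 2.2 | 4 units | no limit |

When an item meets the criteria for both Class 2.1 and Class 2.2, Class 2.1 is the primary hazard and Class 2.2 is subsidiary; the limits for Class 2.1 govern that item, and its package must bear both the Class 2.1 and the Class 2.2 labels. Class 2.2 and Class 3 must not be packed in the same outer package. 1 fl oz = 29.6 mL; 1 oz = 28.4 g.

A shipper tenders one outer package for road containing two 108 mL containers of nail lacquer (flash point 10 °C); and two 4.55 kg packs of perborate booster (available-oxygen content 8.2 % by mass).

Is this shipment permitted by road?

Yes

Nail lacquer: flash point 10 °C ≤ 30 °C → Class 3 (Flammable Liquid).
The perborate booster has available-oxygen content 8.2 % by mass, which is > 4.5 % by mass, so it is Class 5.1 (Oxidizer).
Class 5.1 quantity: two 4.55 kg packs = 9.1 kg.
That is within the Class 5.1 road limit of 10 kg.
Class 3 quantity: two 108 mL containers = 216 mL.
That is within the Class 3 road limit of 250 mL.
The segregation rule (Class 2.2 with Class 3) does not apply to Class 5.1 with Class 3.
Every hazard class is within its road limit and no segregation rule is violated.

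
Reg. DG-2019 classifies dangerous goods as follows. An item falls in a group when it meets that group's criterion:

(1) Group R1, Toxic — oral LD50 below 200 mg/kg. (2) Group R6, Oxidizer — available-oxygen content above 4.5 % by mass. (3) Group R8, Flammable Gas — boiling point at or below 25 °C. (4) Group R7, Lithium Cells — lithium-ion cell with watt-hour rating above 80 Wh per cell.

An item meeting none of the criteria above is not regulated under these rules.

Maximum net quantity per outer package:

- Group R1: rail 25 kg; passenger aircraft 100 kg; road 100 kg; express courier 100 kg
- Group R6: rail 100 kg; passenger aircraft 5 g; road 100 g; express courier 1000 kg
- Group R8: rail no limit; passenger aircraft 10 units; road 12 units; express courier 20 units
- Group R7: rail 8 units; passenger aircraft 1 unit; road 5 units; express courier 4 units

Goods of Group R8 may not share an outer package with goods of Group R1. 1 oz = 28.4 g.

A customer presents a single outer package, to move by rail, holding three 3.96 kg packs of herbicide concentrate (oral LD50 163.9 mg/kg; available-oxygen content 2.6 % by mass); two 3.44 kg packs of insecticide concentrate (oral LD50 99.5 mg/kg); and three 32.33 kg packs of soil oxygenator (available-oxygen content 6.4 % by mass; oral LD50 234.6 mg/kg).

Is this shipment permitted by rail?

Yes

Oral LD50 163.9 mg/kg meets the Group R1 criterion (Toxic), so the herbicide concentrate is Group R1.
Oral LD50 99.5 mg/kg meets the Group R1 criterion (Toxic), so the insecticide concentrate is Group R1.
Available-oxygen content 6.4 % by mass meets the Group R6 criterion (Oxidizer), so the soil oxygenator is Group R6.
Group R1 net quantity: (three 3.96 kg packs = 11.88 kg) + (two 3.44 kg packs = 6.88 kg) = 18.76 kg.
18.76 kg ≤ 25 kg (rail limit, Group R1) — within limit.
Group R6 quantity: three 32.33 kg packs = 96.99 kg.
96.99 kg is within the rail limit of 100 kg for Group R6.
The segregation rule (Group R8 with Group R1) does not apply to Group R1 with Group R6.
Every hazard group is within its rail limit and no segregation rule is violated.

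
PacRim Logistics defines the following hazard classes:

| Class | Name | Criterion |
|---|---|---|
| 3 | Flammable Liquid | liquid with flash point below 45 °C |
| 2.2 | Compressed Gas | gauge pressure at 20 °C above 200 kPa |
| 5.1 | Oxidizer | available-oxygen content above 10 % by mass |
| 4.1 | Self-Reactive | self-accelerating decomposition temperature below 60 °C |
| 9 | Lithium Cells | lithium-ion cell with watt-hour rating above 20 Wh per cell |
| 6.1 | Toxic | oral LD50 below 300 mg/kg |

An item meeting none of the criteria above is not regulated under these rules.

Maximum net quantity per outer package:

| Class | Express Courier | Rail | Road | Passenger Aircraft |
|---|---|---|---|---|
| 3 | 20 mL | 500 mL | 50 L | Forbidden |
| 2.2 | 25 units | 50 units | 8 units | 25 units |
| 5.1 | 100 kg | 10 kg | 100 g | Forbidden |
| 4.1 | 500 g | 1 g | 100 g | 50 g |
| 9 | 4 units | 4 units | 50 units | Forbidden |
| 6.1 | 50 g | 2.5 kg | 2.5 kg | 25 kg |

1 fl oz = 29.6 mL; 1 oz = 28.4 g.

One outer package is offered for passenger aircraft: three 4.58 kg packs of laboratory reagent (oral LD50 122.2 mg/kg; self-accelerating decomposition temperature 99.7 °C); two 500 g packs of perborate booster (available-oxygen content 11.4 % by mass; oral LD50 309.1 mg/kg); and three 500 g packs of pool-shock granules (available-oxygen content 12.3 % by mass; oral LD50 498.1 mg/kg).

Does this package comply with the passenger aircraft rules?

No

With oral LD50 122.2 mg/kg (< 300 mg/kg), the laboratory reagent falls in Class 6.1.
Available-oxygen content 11.4 % by mass meets the Class 5.1 criterion (Oxidizer), so the perborate booster is Class 5.1.
The pool-shock granules have available-oxygen content 12.3 % by mass, which is > 10 % by mass, so they are Class 5.1 (Oxidizer).
Class 5.1 net quantity: (two 500 g packs = 1 kg) + (three 500 g packs = 1.5 kg) = 2.5 kg.
Class 5.1 is Forbidden by passenger aircraft.
Class 6.1 quantity: three 4.58 kg packs = 13.74 kg.
That is within the Class 6.1 passenger aircraft limit of 25 kg.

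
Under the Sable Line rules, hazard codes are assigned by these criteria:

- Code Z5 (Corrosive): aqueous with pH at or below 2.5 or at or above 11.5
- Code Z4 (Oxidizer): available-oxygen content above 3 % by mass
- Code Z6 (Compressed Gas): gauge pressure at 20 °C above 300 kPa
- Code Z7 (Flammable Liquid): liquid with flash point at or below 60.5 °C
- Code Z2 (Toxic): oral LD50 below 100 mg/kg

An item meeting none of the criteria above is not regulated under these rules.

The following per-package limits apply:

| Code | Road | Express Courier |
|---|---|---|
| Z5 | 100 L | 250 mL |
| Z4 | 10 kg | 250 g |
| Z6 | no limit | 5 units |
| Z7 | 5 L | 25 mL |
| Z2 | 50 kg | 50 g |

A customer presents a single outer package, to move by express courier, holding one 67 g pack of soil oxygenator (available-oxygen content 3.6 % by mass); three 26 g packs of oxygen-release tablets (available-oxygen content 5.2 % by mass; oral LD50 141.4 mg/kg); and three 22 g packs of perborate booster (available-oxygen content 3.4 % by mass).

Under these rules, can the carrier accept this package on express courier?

With available-oxygen content 3.6 % by mass (> 3 % by mass), the soil oxygenator falls in Code Z4.
With available-oxygen content 5.2 % by mass (> 3 % by mass), the oxygen-release tablets fall in Code Z4.
Perborate booster: available-oxygen content 3.4 % by mass > 3 % by mass → Code Z4 (Oxidizer).
Total Code Z4: 67 g + (three 26 g packs = 78 g) + (three 22 g packs = 66 g) = 211 g.
211 g is within the express courier limit of 250 g for Code Z4.

Yes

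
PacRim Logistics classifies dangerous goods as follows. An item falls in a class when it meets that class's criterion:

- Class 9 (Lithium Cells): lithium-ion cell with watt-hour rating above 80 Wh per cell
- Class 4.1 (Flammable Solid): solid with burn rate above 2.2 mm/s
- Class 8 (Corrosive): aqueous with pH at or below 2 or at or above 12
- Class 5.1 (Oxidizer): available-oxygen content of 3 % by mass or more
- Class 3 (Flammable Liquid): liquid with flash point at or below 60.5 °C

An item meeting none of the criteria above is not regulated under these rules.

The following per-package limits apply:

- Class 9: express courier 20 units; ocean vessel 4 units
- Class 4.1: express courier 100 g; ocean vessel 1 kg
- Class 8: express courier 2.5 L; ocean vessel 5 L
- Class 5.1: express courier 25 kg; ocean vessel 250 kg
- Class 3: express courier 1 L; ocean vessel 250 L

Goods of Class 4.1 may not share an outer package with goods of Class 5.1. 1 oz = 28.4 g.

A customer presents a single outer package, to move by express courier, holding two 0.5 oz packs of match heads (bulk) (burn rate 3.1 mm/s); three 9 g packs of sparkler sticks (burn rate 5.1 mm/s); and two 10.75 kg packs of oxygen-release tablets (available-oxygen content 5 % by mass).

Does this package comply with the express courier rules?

No

With burn rate 3.1 mm/s (> 2.2 mm/s), the match heads (bulk) fall in Class 4.1.
Burn rate 5.1 mm/s meets the Class 4.1 criterion (Flammable Solid), so the sparkler sticks are Class 4.1.
Available-oxygen content 5 % by mass meets the Class 5.1 criterion (Oxidizer), so the oxygen-release tablets are Class 5.1.
Total Class 4.1: (two 0.5 oz packs = 28.4 g) + (three 9 g packs = 27 g) = 55.4 g.
55.4 g is within the express courier limit of 100 g for Class 4.1.
Class 5.1 quantity: two 10.75 kg packs = 21.5 kg.
21.5 kg is within the express courier limit of 25 kg for Class 5.1.
Class 4.1 and Class 5.1 may not share an outer package.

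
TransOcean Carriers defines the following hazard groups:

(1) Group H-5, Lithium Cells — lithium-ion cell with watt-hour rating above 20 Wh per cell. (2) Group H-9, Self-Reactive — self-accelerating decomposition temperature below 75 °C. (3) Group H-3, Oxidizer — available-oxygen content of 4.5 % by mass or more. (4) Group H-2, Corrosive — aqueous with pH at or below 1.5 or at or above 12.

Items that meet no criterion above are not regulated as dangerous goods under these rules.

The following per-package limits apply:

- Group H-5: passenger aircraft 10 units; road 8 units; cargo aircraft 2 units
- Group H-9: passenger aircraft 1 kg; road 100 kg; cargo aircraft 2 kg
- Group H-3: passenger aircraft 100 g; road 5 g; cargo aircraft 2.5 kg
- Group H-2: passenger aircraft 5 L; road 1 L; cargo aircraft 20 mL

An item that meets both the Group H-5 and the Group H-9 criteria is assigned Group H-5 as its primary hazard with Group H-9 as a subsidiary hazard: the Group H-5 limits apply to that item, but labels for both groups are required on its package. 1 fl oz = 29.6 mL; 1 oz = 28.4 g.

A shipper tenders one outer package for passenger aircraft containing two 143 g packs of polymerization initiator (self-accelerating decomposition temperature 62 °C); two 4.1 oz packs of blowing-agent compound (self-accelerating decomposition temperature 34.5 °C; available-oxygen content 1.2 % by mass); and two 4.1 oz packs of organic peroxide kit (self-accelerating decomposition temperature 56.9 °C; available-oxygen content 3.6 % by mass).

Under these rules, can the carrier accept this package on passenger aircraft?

With self-accelerating decomposition temperature 62 °C (< 75 °C), the polymerization initiator falls in Group H-9.
Self-accelerating decomposition temperature 34.5 °C meets the Group H-9 criterion (Self-Reactive), so the blowing-agent compound is Group H-9.
Organic peroxide kit: self-accelerating decomposition temperature 56.9 °C < 75 °C → Group H-9 (Self-Reactive).
Group H-9 net quantity: (two 143 g packs = 286 g) + (two 4.1 oz packs = 232.88 g) + (two 4.1 oz packs = 232.88 g) = 751.76 g.
751.76 g ≤ 1 kg (passenger aircraft limit, Group H-9) — within limit.

Yes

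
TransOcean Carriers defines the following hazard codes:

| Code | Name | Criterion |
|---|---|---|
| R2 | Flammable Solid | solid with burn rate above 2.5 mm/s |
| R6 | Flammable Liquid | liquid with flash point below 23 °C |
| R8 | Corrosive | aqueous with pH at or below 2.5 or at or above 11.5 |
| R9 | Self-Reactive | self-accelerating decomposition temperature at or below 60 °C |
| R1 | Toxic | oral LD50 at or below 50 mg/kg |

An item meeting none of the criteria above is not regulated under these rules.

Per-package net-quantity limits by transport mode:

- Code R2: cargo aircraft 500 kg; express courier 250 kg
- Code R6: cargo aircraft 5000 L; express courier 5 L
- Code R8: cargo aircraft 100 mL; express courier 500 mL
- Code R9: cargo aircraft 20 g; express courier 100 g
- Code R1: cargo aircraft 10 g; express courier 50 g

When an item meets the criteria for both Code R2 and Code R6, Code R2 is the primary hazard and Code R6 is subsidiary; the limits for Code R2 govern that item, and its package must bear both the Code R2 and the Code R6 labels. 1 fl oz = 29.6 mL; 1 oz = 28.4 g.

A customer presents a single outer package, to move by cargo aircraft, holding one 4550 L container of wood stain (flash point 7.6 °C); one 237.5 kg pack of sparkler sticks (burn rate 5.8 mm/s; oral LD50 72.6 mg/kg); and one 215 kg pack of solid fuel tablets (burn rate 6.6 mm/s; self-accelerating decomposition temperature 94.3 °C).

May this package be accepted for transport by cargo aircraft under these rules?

Wood stain: flash point 7.6 °C < 23 °C → Code R6 (Flammable Liquid).
The sparkler sticks have burn rate 5.8 mm/s, which is > 2.5 mm/s, so they are Code R2 (Flammable Solid).
Solid fuel tablets: burn rate 6.6 mm/s > 2.5 mm/s → Code R2 (Flammable Solid).
Code R2 net quantity: 237.5 kg + 215 kg = 452.5 kg.
452.5 kg is within the cargo aircraft limit of 500 kg for Code R2.
Code R6 quantity: 4550 L.
4550 L ≤ 5000 L (cargo aircraft limit, Code R6) — within limit.
Every hazard code is within its cargo aircraft limit and no segregation rule is violated.

Yes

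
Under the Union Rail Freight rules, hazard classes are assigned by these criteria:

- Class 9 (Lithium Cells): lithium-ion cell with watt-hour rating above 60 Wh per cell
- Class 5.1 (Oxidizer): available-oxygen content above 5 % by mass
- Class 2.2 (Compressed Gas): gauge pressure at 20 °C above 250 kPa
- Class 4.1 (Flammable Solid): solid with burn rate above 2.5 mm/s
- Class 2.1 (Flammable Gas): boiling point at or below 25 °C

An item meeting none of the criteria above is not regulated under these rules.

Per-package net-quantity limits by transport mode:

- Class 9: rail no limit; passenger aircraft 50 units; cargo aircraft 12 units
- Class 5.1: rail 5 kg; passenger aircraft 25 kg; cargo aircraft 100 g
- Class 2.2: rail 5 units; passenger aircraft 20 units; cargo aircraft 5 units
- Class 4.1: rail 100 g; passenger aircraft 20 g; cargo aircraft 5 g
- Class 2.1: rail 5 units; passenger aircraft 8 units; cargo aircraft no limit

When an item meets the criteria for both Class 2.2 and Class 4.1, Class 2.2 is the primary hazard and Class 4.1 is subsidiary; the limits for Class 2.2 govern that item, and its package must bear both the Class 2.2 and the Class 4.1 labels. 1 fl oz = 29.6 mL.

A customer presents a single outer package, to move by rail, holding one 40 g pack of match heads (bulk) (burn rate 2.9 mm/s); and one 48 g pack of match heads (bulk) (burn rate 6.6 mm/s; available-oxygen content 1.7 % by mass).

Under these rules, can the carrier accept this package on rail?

Yes

Burn rate 2.9 mm/s meets the Class 4.1 criterion (Flammable Solid), so the match heads (bulk) are Class 4.1.
The match heads (bulk) have burn rate 6.6 mm/s, which is > 2.5 mm/s, so they are Class 4.1 (Flammable Solid).
Total Class 4.1: 40 g + 48 g = 88 g.
88 g is within the rail limit of 100 g for Class 4.1.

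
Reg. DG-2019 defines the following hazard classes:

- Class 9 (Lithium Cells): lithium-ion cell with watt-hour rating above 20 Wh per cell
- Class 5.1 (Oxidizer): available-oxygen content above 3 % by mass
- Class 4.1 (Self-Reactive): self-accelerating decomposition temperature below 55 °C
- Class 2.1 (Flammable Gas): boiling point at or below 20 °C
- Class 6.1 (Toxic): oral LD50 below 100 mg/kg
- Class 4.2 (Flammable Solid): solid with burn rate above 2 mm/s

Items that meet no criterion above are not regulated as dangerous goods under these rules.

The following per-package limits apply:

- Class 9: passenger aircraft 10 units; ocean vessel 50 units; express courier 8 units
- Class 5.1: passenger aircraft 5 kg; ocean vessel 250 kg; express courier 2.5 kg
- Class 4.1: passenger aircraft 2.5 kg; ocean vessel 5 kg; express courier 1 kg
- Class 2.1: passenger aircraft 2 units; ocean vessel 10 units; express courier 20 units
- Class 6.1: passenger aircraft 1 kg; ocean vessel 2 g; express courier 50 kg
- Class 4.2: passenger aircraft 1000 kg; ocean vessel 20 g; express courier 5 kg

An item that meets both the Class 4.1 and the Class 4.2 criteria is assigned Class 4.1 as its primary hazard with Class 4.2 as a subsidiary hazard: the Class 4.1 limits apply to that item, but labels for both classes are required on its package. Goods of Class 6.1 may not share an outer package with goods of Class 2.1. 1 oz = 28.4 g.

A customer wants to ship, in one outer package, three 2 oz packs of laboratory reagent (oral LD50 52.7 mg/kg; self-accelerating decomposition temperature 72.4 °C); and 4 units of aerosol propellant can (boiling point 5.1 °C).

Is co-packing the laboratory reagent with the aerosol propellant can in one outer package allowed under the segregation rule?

Oral LD50 52.7 mg/kg meets the Class 6.1 criterion (Toxic), so the laboratory reagent is Class 6.1.
The aerosol propellant can has boiling point 5.1 °C, which is ≤ 20 °C, so it is Class 2.1 (Flammable Gas).
Class 6.1 and Class 2.1 may not share an outer package.

No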